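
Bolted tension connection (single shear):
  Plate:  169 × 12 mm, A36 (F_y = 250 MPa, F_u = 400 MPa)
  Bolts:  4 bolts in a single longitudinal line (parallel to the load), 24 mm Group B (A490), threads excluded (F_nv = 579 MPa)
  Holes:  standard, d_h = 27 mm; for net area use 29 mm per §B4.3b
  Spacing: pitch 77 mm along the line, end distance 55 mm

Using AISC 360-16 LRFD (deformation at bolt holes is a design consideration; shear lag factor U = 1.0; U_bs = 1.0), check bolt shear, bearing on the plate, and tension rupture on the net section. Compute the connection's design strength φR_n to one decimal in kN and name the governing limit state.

504.0 kN (net-section rupture governs)

Bolt shear: A_b = π(24)²/4 = 452.39 mm². φR_n = 0.75 × 579 × 452.39 × 4 × 1 = 785.8 kN.
Bearing (12 mm plate, F_u = 400 MPa): end bolts L_c = 55 − 27/2 = 41.5, R_n = min(1.2×41.5×12×400, 2.4×24×12×400) = 239.04 kN/bolt; interior L_c = 77 − 27 = 50, R_n = 276.48 kN/bolt. φR_n = 0.75 × (1×239.04 + 3×276.48) = 801.4 kN.
Tension rupture (net): A_n = (169 − 1×29)×12 = 1680 mm² (U = 1.0, A_e = A_n). φR_n = 0.75 × 400 × 1680 = 504.0 kN.
Governing: min(785.8, 801.4, 504.0) = 504.0 kN → net-section rupture.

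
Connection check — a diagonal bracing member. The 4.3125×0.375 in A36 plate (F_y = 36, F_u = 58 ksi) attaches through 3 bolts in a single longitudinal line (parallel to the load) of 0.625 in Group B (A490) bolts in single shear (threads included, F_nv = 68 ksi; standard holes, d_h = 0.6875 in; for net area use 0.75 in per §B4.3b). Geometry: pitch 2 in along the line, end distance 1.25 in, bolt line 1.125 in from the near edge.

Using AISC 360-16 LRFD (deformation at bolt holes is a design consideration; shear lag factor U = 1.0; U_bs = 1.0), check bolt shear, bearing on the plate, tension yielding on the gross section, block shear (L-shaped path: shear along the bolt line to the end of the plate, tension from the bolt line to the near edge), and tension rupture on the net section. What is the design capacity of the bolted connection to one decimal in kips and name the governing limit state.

44.1 kips (block shear governs)

Bolt shear: A_b = π(0.625)²/4 = 0.3068 in². φR_n = 0.75 × 68 × 0.3068 × 3 × 1 = 46.9 kips.
Bearing (0.375 in plate, F_u = 58 ksi): end bolts L_c = 1.25 − 0.6875/2 = 0.90625, R_n = min(1.2×0.90625×0.375×58, 2.4×0.625×0.375×58) = 23.653 kips/bolt; interior L_c = 2 − 0.6875 = 1.3125, R_n = 32.625 kips/bolt. φR_n = 0.75 × (1×23.653 + 2×32.625) = 66.7 kips.
Tension yield (gross): A_g = 4.3125×0.375 = 1.6172 in². φR_n = 0.90 × 36 × 1.6172 = 52.4 kips.
Block shear: shear path 1×[1.25+2×2] = 1×5.25 in, A_gv = 1.9688, A_nv = 1×(5.25 − 2.5×0.75)×0.375 = 1.2656 in²; tension to near edge: (1.125 − 0.5×0.75)×0.375 = 0.28125 in². R_n = min(0.6×58×1.2656, 0.6×36×1.9688) + 1.0×58×0.28125 = min(44.043, 42.526) + 16.313 = 58.839 kips. φR_n = 0.75 × 58.839 = 44.1 kips.
Tension rupture (net): A_n = (4.3125 − 1×0.75)×0.375 = 1.3359 in² (U = 1.0, A_e = A_n). φR_n = 0.75 × 58 × 1.3359 = 58.1 kips.
Governing: min(46.9, 66.7, 52.4, 44.1, 58.1) = 44.1 kips → block shear.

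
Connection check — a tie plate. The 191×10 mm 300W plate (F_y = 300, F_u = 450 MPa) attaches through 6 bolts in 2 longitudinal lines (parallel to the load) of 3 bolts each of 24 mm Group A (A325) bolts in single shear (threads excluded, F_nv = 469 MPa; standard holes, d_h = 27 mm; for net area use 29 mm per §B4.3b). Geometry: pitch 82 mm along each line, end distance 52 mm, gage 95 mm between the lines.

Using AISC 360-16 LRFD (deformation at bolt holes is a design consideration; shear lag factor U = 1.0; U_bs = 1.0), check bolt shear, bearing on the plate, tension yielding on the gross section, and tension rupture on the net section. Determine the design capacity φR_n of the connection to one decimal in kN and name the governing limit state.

Bolt shear: A_b = π(24)²/4 = 452.39 mm². φR_n = 0.75 × 469 × 452.39 × 6 × 1 = 954.8 kN.
Bearing (10 mm plate, F_u = 450 MPa): end bolts L_c = 52 − 27/2 = 38.5, R_n = min(1.2×38.5×10×450, 2.4×24×10×450) = 207.9 kN/bolt; interior L_c = 82 − 27 = 55, R_n = 259.2 kN/bolt. φR_n = 0.75 × (2×207.9 + 4×259.2) = 1089.5 kN.
Tension yield (gross): A_g = 191×10 = 1910 mm². φR_n = 0.90 × 300 × 1910 = 515.7 kN.
Tension rupture (net): A_n = (191 − 2×29)×10 = 1330 mm² (U = 1.0, A_e = A_n). φR_n = 0.75 × 450 × 1330 = 448.9 kN.
Governing: min(954.8, 1089.5, 515.7, 448.9) = 448.9 kN → net-section rupture.

448.9 kN (net-section rupture governs)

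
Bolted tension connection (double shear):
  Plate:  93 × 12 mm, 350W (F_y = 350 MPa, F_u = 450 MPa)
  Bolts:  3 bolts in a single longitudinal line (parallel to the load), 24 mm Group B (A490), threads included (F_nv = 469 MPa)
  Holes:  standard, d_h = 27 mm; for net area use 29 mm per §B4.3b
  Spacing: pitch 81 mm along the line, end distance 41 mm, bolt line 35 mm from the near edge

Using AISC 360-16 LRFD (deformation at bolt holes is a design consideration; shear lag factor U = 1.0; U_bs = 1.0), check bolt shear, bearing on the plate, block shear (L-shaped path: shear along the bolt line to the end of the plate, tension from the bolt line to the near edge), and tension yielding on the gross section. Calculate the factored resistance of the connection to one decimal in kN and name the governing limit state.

Bolt shear: A_b = π(24)²/4 = 452.39 mm². φR_n = 0.75 × 469 × 452.39 × 3 × 2 = 954.8 kN.
Bearing (12 mm plate, F_u = 450 MPa): end bolts L_c = 41 − 27/2 = 27.5, R_n = min(1.2×27.5×12×450, 2.4×24×12×450) = 178.2 kN/bolt; interior L_c = 81 − 27 = 54, R_n = 311.04 kN/bolt. φR_n = 0.75 × (1×178.2 + 2×311.04) = 600.2 kN.
Block shear: shear path 1×[41+2×81] = 1×203 mm, A_gv = 2436, A_nv = 1×(203 − 2.5×29)×12 = 1566 mm²; tension to near edge: (35 − 0.5×29)×12 = 246 mm². R_n = min(0.6×450×1566, 0.6×350×2436) + 1.0×450×246 = min(422.82, 511.56) + 110.7 = 533.52 kN. φR_n = 0.75 × 533.52 = 400.1 kN.
Tension yield (gross): A_g = 93×12 = 1116 mm². φR_n = 0.90 × 350 × 1116 = 351.5 kN.
Governing: min(954.8, 600.2, 400.1, 351.5) = 351.5 kN → gross-section yield.

351.5 kN (gross-section yield governs)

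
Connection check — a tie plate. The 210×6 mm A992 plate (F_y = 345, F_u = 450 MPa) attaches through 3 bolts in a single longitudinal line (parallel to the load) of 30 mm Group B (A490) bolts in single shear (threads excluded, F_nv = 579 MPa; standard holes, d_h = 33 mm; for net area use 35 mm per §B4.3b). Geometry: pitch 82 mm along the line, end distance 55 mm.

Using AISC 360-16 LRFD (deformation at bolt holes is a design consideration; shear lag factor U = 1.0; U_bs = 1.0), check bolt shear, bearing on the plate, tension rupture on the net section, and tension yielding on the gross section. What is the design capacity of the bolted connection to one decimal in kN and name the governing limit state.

Bolt shear: A_b = π(30)²/4 = 706.86 mm². φR_n = 0.75 × 579 × 706.86 × 3 × 1 = 920.9 kN.
Bearing (6 mm plate, F_u = 450 MPa): end bolts L_c = 55 − 33/2 = 38.5, R_n = min(1.2×38.5×6×450, 2.4×30×6×450) = 124.74 kN/bolt; interior L_c = 82 − 33 = 49, R_n = 158.76 kN/bolt. φR_n = 0.75 × (1×124.74 + 2×158.76) = 331.7 kN.
Tension rupture (net): A_n = (210 − 1×35)×6 = 1050 mm² (U = 1.0, A_e = A_n). φR_n = 0.75 × 450 × 1050 = 354.4 kN.
Tension yield (gross): A_g = 210×6 = 1260 mm². φR_n = 0.90 × 345 × 1260 = 391.2 kN.
Governing: min(920.9, 331.7, 354.4, 391.2) = 331.7 kN → bearing.

331.7 kN (bearing governs)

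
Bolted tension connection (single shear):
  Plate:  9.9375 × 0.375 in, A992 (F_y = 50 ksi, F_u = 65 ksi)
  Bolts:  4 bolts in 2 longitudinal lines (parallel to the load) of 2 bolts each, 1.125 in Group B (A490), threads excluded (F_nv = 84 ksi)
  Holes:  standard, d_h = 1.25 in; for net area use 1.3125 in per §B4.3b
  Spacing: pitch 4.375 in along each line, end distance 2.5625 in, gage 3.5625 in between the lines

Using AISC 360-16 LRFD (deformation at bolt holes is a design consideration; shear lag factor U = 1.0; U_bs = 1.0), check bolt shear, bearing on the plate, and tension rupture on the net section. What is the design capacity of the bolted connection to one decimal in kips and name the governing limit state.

Bolt shear: A_b = π(1.125)²/4 = 0.99402 in². φR_n = 0.75 × 84 × 0.99402 × 4 × 1 = 250.5 kips.
Bearing (0.375 in plate, F_u = 65 ksi): end bolts L_c = 2.5625 − 1.25/2 = 1.9375, R_n = min(1.2×1.9375×0.375×65, 2.4×1.125×0.375×65) = 56.672 kips/bolt; interior L_c = 4.375 − 1.25 = 3.125, R_n = 65.813 kips/bolt. φR_n = 0.75 × (2×56.672 + 2×65.813) = 183.7 kips.
Tension rupture (net): A_n = (9.9375 − 2×1.3125)×0.375 = 2.7422 in² (U = 1.0, A_e = A_n). φR_n = 0.75 × 65 × 2.7422 = 133.7 kips.
Governing: min(250.5, 183.7, 133.7) = 133.7 kips → net-section rupture.

133.7 kips (net-section rupture governs)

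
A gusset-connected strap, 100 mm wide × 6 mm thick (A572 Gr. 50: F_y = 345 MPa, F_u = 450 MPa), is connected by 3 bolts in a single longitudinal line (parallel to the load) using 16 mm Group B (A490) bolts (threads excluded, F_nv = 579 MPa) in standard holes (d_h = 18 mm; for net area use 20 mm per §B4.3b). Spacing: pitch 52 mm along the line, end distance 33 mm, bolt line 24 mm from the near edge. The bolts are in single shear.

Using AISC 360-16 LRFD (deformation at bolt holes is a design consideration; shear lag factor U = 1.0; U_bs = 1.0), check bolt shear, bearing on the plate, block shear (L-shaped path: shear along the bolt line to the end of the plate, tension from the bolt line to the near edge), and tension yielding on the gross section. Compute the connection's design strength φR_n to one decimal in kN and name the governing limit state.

134.1 kN (block shear governs)

Bolt shear: A_b = π(16)²/4 = 201.06 mm². φR_n = 0.75 × 579 × 201.06 × 3 × 1 = 261.9 kN.
Bearing (6 mm plate, F_u = 450 MPa): end bolts L_c = 33 − 18/2 = 24, R_n = min(1.2×24×6×450, 2.4×16×6×450) = 77.76 kN/bolt; interior L_c = 52 − 18 = 34, R_n = 103.68 kN/bolt. φR_n = 0.75 × (1×77.76 + 2×103.68) = 213.8 kN.
Block shear: shear path 1×[33+2×52] = 1×137 mm, A_gv = 822, A_nv = 1×(137 − 2.5×20)×6 = 522 mm²; tension to near edge: (24 − 0.5×20)×6 = 84 mm². R_n = min(0.6×450×522, 0.6×345×822) + 1.0×450×84 = min(140.94, 170.15) + 37.8 = 178.74 kN. φR_n = 0.75 × 178.74 = 134.1 kN.
Tension yield (gross): A_g = 100×6 = 600 mm². φR_n = 0.90 × 345 × 600 = 186.3 kN.
Governing: min(261.9, 213.8, 134.1, 186.3) = 134.1 kN → block shear.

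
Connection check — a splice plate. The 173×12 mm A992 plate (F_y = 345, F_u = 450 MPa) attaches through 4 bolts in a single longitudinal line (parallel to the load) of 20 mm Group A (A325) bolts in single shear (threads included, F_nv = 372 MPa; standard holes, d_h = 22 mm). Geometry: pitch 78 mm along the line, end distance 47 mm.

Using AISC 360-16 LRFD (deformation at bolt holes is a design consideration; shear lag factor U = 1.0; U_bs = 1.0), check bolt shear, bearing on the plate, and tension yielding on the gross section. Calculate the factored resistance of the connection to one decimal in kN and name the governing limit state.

350.6 kN (bolt shear governs)

Bolt shear: A_b = π(20)²/4 = 314.16 mm². φR_n = 0.75 × 372 × 314.16 × 4 × 1 = 350.6 kN.
Bearing (12 mm plate, F_u = 450 MPa): end bolts L_c = 47 − 22/2 = 36, R_n = min(1.2×36×12×450, 2.4×20×12×450) = 233.28 kN/bolt; interior L_c = 78 − 22 = 56, R_n = 259.2 kN/bolt. φR_n = 0.75 × (1×233.28 + 3×259.2) = 758.2 kN.
Tension yield (gross): A_g = 173×12 = 2076 mm². φR_n = 0.90 × 345 × 2076 = 644.6 kN.
Governing: min(350.6, 758.2, 644.6) = 350.6 kN → bolt shear.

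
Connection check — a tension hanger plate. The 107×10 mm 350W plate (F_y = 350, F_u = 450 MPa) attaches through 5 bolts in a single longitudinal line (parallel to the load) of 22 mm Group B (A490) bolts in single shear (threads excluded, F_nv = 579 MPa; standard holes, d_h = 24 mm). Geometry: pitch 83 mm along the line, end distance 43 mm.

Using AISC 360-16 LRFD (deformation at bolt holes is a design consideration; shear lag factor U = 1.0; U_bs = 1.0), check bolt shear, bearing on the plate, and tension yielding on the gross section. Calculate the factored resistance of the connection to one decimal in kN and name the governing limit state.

337.1 kN (gross-section yield governs)

Bolt shear: A_b = π(22)²/4 = 380.13 mm². φR_n = 0.75 × 579 × 380.13 × 5 × 1 = 825.4 kN.
Bearing (10 mm plate, F_u = 450 MPa): end bolts L_c = 43 − 24/2 = 31, R_n = min(1.2×31×10×450, 2.4×22×10×450) = 167.4 kN/bolt; interior L_c = 83 − 24 = 59, R_n = 237.6 kN/bolt. φR_n = 0.75 × (1×167.4 + 4×237.6) = 838.4 kN.
Tension yield (gross): A_g = 107×10 = 1070 mm². φR_n = 0.90 × 350 × 1070 = 337.1 kN.
Governing: min(825.4, 838.4, 337.1) = 337.1 kN → gross-section yield.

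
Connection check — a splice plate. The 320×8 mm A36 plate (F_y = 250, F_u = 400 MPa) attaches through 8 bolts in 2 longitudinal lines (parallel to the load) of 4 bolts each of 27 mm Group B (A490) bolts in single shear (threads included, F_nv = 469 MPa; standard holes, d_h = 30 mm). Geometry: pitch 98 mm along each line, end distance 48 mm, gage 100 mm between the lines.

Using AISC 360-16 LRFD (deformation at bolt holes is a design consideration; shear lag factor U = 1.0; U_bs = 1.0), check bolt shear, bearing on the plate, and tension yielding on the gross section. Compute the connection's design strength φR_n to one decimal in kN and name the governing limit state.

576.0 kN (gross-section yield governs)

Bolt shear: A_b = π(27)²/4 = 572.56 mm². φR_n = 0.75 × 469 × 572.56 × 8 × 1 = 1611.2 kN.
Bearing (8 mm plate, F_u = 400 MPa): end bolts L_c = 48 − 30/2 = 33, R_n = min(1.2×33×8×400, 2.4×27×8×400) = 126.72 kN/bolt; interior L_c = 98 − 30 = 68, R_n = 207.36 kN/bolt. φR_n = 0.75 × (2×126.72 + 6×207.36) = 1123.2 kN.
Tension yield (gross): A_g = 320×8 = 2560 mm². φR_n = 0.90 × 250 × 2560 = 576.0 kN.
Governing: min(1611.2, 1123.2, 576.0) = 576.0 kN → gross-section yield.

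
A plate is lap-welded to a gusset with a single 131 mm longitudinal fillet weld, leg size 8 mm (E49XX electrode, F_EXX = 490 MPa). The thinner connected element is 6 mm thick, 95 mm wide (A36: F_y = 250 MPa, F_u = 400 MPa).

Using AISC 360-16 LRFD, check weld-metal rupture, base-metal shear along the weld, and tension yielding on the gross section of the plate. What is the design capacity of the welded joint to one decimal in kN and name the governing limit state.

Weld metal: throat = 0.707×8 = 5.656 mm, L = 131 mm. φR_n = 0.75 × 0.6 × 490 × 5.656 × 131 = 163.4 kN.
Base metal shear (6 mm plate): yield φR_n = 1.0×0.6×250×6×131 = 117.9 kN; rupture φR_n = 0.75×0.6×400×6×131 = 141.5 kN; take 117.9 kN (yield).
Tension yield (gross): A_g = 95×6 = 570 mm². φR_n = 0.90 × 250 × 570 = 128.3 kN.
Governing: min(163.4, 117.9, 128.3) = 117.9 kN → base-metal shear.

117.9 kN (base-metal shear governs)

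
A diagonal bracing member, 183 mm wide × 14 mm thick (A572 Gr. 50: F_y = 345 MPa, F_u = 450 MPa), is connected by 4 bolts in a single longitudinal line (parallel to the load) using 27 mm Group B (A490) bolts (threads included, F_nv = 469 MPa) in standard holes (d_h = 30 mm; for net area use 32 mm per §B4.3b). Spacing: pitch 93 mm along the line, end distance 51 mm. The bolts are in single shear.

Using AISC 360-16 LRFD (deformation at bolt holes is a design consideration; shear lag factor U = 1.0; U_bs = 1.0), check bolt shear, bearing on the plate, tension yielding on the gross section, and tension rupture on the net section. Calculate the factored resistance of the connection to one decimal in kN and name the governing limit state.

713.5 kN (net-section rupture governs)

Bolt shear: A_b = π(27)²/4 = 572.56 mm². φR_n = 0.75 × 469 × 572.56 × 4 × 1 = 805.6 kN.
Bearing (14 mm plate, F_u = 450 MPa): end bolts L_c = 51 − 30/2 = 36, R_n = min(1.2×36×14×450, 2.4×27×14×450) = 272.16 kN/bolt; interior L_c = 93 − 30 = 63, R_n = 408.24 kN/bolt. φR_n = 0.75 × (1×272.16 + 3×408.24) = 1122.7 kN.
Tension yield (gross): A_g = 183×14 = 2562 mm². φR_n = 0.90 × 345 × 2562 = 795.5 kN.
Tension rupture (net): A_n = (183 − 1×32)×14 = 2114 mm² (U = 1.0, A_e = A_n). φR_n = 0.75 × 450 × 2114 = 713.5 kN.
Governing: min(805.6, 1122.7, 795.5, 713.5) = 713.5 kN → net-section rupture.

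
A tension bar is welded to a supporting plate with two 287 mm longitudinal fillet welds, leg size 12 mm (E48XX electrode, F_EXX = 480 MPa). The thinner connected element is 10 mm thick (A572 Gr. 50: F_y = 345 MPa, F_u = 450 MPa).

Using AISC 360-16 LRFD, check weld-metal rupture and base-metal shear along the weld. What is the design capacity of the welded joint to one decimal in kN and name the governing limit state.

Weld metal: throat = 0.707×12 = 8.484 mm, L = 2×287 = 574 mm. φR_n = 0.75 × 0.6 × 480 × 8.484 × 574 = 1051.9 kN.
Base metal shear (10 mm plate): yield φR_n = 1.0×0.6×345×10×574 = 1188.2 kN; rupture φR_n = 0.75×0.6×450×10×574 = 1162.4 kN; take 1162.4 kN (rupture).
Governing: min(1051.9, 1162.4) = 1051.9 kN → weld metal.

1051.9 kN (weld metal governs)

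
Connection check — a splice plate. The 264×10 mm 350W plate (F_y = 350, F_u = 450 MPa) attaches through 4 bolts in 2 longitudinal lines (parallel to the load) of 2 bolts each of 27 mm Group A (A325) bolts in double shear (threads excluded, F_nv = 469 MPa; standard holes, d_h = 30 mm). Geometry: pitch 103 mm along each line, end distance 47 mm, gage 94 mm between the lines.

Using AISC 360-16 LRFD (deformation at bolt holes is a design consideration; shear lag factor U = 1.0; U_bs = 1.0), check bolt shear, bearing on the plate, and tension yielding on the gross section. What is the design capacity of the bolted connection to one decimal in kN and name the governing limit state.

Bolt shear: A_b = π(27)²/4 = 572.56 mm². φR_n = 0.75 × 469 × 572.56 × 4 × 2 = 1611.2 kN.
Bearing (10 mm plate, F_u = 450 MPa): end bolts L_c = 47 − 30/2 = 32, R_n = min(1.2×32×10×450, 2.4×27×10×450) = 172.8 kN/bolt; interior L_c = 103 − 30 = 73, R_n = 291.6 kN/bolt. φR_n = 0.75 × (2×172.8 + 2×291.6) = 696.6 kN.
Tension yield (gross): A_g = 264×10 = 2640 mm². φR_n = 0.90 × 350 × 2640 = 831.6 kN.
Governing: min(1611.2, 696.6, 831.6) = 696.6 kN → bearing.

696.6 kN (bearing governs)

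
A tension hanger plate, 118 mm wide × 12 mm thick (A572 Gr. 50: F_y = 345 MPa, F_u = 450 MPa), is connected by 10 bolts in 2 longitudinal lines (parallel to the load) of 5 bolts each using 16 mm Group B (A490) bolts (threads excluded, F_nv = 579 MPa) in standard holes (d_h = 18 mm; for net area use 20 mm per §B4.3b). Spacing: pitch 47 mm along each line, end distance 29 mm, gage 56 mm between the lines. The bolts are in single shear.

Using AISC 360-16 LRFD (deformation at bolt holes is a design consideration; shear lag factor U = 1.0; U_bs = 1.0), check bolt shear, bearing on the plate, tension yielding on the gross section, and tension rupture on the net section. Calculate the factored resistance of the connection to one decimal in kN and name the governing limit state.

315.9 kN (net-section rupture governs)

Bolt shear: A_b = π(16)²/4 = 201.06 mm². φR_n = 0.75 × 579 × 201.06 × 10 × 1 = 873.1 kN.
Bearing (12 mm plate, F_u = 450 MPa): end bolts L_c = 29 − 18/2 = 20, R_n = min(1.2×20×12×450, 2.4×16×12×450) = 129.6 kN/bolt; interior L_c = 47 − 18 = 29, R_n = 187.92 kN/bolt. φR_n = 0.75 × (2×129.6 + 8×187.92) = 1321.9 kN.
Tension yield (gross): A_g = 118×12 = 1416 mm². φR_n = 0.90 × 345 × 1416 = 439.7 kN.
Tension rupture (net): A_n = (118 − 2×20)×12 = 936 mm² (U = 1.0, A_e = A_n). φR_n = 0.75 × 450 × 936 = 315.9 kN.
Governing: min(873.1, 1321.9, 439.7, 315.9) = 315.9 kN → net-section rupture.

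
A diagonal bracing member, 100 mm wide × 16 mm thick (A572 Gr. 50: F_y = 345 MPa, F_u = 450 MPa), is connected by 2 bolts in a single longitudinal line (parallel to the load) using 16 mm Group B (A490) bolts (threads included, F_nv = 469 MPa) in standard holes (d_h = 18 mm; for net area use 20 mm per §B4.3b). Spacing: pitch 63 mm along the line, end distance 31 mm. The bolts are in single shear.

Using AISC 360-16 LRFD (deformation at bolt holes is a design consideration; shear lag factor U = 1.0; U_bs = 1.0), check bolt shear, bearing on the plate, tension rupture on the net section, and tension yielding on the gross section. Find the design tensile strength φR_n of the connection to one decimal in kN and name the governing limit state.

141.4 kN (bolt shear governs)

Bolt shear: A_b = π(16)²/4 = 201.06 mm². φR_n = 0.75 × 469 × 201.06 × 2 × 1 = 141.4 kN.
Bearing (16 mm plate, F_u = 450 MPa): end bolts L_c = 31 − 18/2 = 22, R_n = min(1.2×22×16×450, 2.4×16×16×450) = 190.08 kN/bolt; interior L_c = 63 − 18 = 45, R_n = 276.48 kN/bolt. φR_n = 0.75 × (1×190.08 + 1×276.48) = 349.9 kN.
Tension rupture (net): A_n = (100 − 1×20)×16 = 1280 mm² (U = 1.0, A_e = A_n). φR_n = 0.75 × 450 × 1280 = 432.0 kN.
Tension yield (gross): A_g = 100×16 = 1600 mm². φR_n = 0.90 × 345 × 1600 = 496.8 kN.
Governing: min(141.4, 349.9, 432.0, 496.8) = 141.4 kN → bolt shear.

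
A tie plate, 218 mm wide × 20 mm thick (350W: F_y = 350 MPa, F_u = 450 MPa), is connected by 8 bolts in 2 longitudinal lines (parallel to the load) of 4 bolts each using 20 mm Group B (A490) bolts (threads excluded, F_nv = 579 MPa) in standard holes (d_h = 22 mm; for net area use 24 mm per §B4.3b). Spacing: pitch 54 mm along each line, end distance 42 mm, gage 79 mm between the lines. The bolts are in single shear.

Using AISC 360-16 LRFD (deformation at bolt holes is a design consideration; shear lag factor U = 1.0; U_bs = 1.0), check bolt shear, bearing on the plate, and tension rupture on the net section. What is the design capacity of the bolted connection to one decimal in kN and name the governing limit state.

1091.4 kN (bolt shear governs)

Bolt shear: A_b = π(20)²/4 = 314.16 mm². φR_n = 0.75 × 579 × 314.16 × 8 × 1 = 1091.4 kN.
Bearing (20 mm plate, F_u = 450 MPa): end bolts L_c = 42 − 22/2 = 31, R_n = min(1.2×31×20×450, 2.4×20×20×450) = 334.8 kN/bolt; interior L_c = 54 − 22 = 32, R_n = 345.6 kN/bolt. φR_n = 0.75 × (2×334.8 + 6×345.6) = 2057.4 kN.
Tension rupture (net): A_n = (218 − 2×24)×20 = 3400 mm² (U = 1.0, A_e = A_n). φR_n = 0.75 × 450 × 3400 = 1147.5 kN.
Governing: min(1091.4, 2057.4, 1147.5) = 1091.4 kN → bolt shear.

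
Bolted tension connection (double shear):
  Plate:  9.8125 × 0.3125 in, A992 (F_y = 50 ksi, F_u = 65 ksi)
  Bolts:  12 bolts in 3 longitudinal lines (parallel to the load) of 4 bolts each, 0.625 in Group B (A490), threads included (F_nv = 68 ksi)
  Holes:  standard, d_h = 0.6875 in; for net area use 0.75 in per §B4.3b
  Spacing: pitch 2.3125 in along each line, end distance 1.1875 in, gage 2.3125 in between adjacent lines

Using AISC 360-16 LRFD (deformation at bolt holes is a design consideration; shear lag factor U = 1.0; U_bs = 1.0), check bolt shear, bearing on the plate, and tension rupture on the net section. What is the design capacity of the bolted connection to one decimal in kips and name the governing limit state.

Bolt shear: A_b = π(0.625)²/4 = 0.3068 in². φR_n = 0.75 × 68 × 0.3068 × 12 × 2 = 375.5 kips.
Bearing (0.3125 in plate, F_u = 65 ksi): end bolts L_c = 1.1875 − 0.6875/2 = 0.84375, R_n = min(1.2×0.84375×0.3125×65, 2.4×0.625×0.3125×65) = 20.566 kips/bolt; interior L_c = 2.3125 − 0.6875 = 1.625, R_n = 30.469 kips/bolt. φR_n = 0.75 × (3×20.566 + 9×30.469) = 251.9 kips.
Tension rupture (net): A_n = (9.8125 − 3×0.75)×0.3125 = 2.3633 in² (U = 1.0, A_e = A_n). φR_n = 0.75 × 65 × 2.3633 = 115.2 kips.
Governing: min(375.5, 251.9, 115.2) = 115.2 kips → net-section rupture.

115.2 kips (net-section rupture governs)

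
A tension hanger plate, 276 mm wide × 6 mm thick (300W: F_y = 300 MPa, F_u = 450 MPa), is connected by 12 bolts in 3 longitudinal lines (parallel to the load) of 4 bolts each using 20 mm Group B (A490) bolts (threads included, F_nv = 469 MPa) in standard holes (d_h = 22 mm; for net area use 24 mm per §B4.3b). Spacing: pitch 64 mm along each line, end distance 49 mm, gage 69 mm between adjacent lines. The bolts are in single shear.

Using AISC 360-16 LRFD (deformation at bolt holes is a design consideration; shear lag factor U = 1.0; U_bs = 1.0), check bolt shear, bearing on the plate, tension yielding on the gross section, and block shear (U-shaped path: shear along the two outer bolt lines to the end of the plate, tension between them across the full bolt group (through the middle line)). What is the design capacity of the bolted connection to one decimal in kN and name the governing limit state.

447.1 kN (gross-section yield governs)

Bolt shear: A_b = π(20)²/4 = 314.16 mm². φR_n = 0.75 × 469 × 314.16 × 12 × 1 = 1326.1 kN.
Bearing (6 mm plate, F_u = 450 MPa): end bolts L_c = 49 − 22/2 = 38, R_n = min(1.2×38×6×450, 2.4×20×6×450) = 123.12 kN/bolt; interior L_c = 64 − 22 = 42, R_n = 129.6 kN/bolt. φR_n = 0.75 × (3×123.12 + 9×129.6) = 1151.8 kN.
Tension yield (gross): A_g = 276×6 = 1656 mm². φR_n = 0.90 × 300 × 1656 = 447.1 kN.
Block shear: shear path 2×[49+3×64] = 2×241 mm, A_gv = 2892, A_nv = 2×(241 − 3.5×24)×6 = 1884 mm²; tension across gage: (138 − 2×24)×6 = 540 mm². R_n = min(0.6×450×1884, 0.6×300×2892) + 1.0×450×540 = min(508.68, 520.56) + 243 = 751.68 kN. φR_n = 0.75 × 751.68 = 563.8 kN.
Governing: min(1326.1, 1151.8, 447.1, 563.8) = 447.1 kN → gross-section yield.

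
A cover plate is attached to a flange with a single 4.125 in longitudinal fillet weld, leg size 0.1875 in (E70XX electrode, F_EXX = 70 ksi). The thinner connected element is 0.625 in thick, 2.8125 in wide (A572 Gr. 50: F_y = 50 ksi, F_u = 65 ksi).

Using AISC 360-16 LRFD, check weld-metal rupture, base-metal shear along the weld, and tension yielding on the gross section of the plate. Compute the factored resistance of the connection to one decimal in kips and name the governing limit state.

17.2 kips (weld metal governs)

Weld metal: throat = 0.707×0.1875 = 0.13256 in, L = 4.125 in. φR_n = 0.75 × 0.6 × 70 × 0.13256 × 4.125 = 17.2 kips.
Base metal shear (0.625 in plate): yield φR_n = 1.0×0.6×50×0.625×4.125 = 77.3 kips; rupture φR_n = 0.75×0.6×65×0.625×4.125 = 75.4 kips; take 75.4 kips (rupture).
Tension yield (gross): A_g = 2.8125×0.625 = 1.7578 in². φR_n = 0.90 × 50 × 1.7578 = 79.1 kips.
Governing: min(17.2, 75.4, 79.1) = 17.2 kips → weld metal.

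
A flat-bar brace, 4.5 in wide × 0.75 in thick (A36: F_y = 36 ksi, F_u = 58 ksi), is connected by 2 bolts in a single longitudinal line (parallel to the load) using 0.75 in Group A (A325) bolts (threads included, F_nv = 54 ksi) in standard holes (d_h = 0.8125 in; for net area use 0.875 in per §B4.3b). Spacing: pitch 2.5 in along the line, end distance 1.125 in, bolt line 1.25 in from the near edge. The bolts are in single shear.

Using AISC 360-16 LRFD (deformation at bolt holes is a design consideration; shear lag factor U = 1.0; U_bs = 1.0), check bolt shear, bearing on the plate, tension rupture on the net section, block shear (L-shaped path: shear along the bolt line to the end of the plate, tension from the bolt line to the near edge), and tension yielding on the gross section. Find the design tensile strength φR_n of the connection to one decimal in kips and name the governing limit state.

35.8 kips (bolt shear governs)

Bolt shear: A_b = π(0.75)²/4 = 0.44179 in². φR_n = 0.75 × 54 × 0.44179 × 2 × 1 = 35.8 kips.
Bearing (0.75 in plate, F_u = 58 ksi): end bolts L_c = 1.125 − 0.8125/2 = 0.71875, R_n = min(1.2×0.71875×0.75×58, 2.4×0.75×0.75×58) = 37.519 kips/bolt; interior L_c = 2.5 − 0.8125 = 1.6875, R_n = 78.3 kips/bolt. φR_n = 0.75 × (1×37.519 + 1×78.3) = 86.9 kips.
Tension rupture (net): A_n = (4.5 − 1×0.875)×0.75 = 2.7188 in² (U = 1.0, A_e = A_n). φR_n = 0.75 × 58 × 2.7188 = 118.3 kips.
Block shear: shear path 1×[1.125+1×2.5] = 1×3.625 in, A_gv = 2.7188, A_nv = 1×(3.625 − 1.5×0.875)×0.75 = 1.7344 in²; tension to near edge: (1.25 − 0.5×0.875)×0.75 = 0.60938 in². R_n = min(0.6×58×1.7344, 0.6×36×2.7188) + 1.0×58×0.60938 = min(60.357, 58.726) + 35.344 = 94.07 kips. φR_n = 0.75 × 94.07 = 70.6 kips.
Tension yield (gross): A_g = 4.5×0.75 = 3.375 in². φR_n = 0.90 × 36 × 3.375 = 109.4 kips.
Governing: min(35.8, 86.9, 118.3, 70.6, 109.4) = 35.8 kips → bolt shear.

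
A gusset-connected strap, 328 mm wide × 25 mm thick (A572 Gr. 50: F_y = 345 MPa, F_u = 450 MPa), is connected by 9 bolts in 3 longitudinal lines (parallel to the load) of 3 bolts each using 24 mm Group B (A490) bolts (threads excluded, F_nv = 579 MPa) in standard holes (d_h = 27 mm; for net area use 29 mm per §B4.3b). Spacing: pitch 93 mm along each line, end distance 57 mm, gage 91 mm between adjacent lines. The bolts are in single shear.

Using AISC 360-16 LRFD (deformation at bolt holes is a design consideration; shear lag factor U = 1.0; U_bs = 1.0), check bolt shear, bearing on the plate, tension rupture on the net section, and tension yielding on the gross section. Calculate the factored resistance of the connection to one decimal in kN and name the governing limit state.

1768.1 kN (bolt shear governs)

Bolt shear: A_b = π(24)²/4 = 452.39 mm². φR_n = 0.75 × 579 × 452.39 × 9 × 1 = 1768.1 kN.
Bearing (25 mm plate, F_u = 450 MPa): end bolts L_c = 57 − 27/2 = 43.5, R_n = min(1.2×43.5×25×450, 2.4×24×25×450) = 587.25 kN/bolt; interior L_c = 93 − 27 = 66, R_n = 648 kN/bolt. φR_n = 0.75 × (3×587.25 + 6×648) = 4237.3 kN.
Tension rupture (net): A_n = (328 − 3×29)×25 = 6025 mm² (U = 1.0, A_e = A_n). φR_n = 0.75 × 450 × 6025 = 2033.4 kN.
Tension yield (gross): A_g = 328×25 = 8200 mm². φR_n = 0.90 × 345 × 8200 = 2546.1 kN.
Governing: min(1768.1, 4237.3, 2033.4, 2546.1) = 1768.1 kN → bolt shear.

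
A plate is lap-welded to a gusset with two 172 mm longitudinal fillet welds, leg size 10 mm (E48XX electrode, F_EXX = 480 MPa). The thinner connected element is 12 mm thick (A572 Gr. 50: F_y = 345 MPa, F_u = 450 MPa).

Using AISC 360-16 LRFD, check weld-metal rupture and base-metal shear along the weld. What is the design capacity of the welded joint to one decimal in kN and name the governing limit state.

Weld metal: throat = 0.707×10 = 7.07 mm, L = 2×172 = 344 mm. φR_n = 0.75 × 0.6 × 480 × 7.07 × 344 = 525.3 kN.
Base metal shear (12 mm plate): yield φR_n = 1.0×0.6×345×12×344 = 854.5 kN; rupture φR_n = 0.75×0.6×450×12×344 = 835.9 kN; take 835.9 kN (rupture).
Governing: min(525.3, 835.9) = 525.3 kN → weld metal.

525.3 kN (weld metal governs)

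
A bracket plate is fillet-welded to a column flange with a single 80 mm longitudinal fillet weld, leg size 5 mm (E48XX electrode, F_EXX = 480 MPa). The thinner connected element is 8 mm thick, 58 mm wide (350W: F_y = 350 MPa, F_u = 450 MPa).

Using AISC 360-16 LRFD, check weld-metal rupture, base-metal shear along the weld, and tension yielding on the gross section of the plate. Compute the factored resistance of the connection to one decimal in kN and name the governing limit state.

61.1 kN (weld metal governs)

Weld metal: throat = 0.707×5 = 3.535 mm, L = 80 mm. φR_n = 0.75 × 0.6 × 480 × 3.535 × 80 = 61.1 kN.
Base metal shear (8 mm plate): yield φR_n = 1.0×0.6×350×8×80 = 134.4 kN; rupture φR_n = 0.75×0.6×450×8×80 = 129.6 kN; take 129.6 kN (rupture).
Tension yield (gross): A_g = 58×8 = 464 mm². φR_n = 0.90 × 350 × 464 = 146.2 kN.
Governing: min(61.1, 129.6, 146.2) = 61.1 kN → weld metal.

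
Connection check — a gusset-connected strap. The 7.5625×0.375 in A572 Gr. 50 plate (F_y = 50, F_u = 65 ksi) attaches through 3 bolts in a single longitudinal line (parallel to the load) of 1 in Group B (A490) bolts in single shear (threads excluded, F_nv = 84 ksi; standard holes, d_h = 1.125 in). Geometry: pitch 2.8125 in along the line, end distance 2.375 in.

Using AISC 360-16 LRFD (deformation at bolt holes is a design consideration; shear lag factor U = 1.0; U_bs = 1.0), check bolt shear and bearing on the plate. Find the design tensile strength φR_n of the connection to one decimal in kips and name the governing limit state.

113.8 kips (bearing governs)

Bolt shear: A_b = π(1)²/4 = 0.7854 in². φR_n = 0.75 × 84 × 0.7854 × 3 × 1 = 148.4 kips.
Bearing (0.375 in plate, F_u = 65 ksi): end bolts L_c = 2.375 − 1.125/2 = 1.8125, R_n = min(1.2×1.8125×0.375×65, 2.4×1×0.375×65) = 53.016 kips/bolt; interior L_c = 2.8125 − 1.125 = 1.6875, R_n = 49.359 kips/bolt. φR_n = 0.75 × (1×53.016 + 2×49.359) = 113.8 kips.
Governing: min(148.4, 113.8) = 113.8 kips → bearing.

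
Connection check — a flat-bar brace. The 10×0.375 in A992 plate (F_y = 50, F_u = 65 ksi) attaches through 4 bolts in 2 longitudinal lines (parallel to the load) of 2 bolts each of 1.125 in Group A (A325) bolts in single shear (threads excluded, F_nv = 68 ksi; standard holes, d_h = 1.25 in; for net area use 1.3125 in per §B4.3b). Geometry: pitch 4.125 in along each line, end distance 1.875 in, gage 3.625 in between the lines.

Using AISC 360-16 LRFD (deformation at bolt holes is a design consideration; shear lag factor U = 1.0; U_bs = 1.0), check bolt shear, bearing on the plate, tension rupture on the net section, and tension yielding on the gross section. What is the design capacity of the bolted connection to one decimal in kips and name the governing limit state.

134.8 kips (net-section rupture governs)

Bolt shear: A_b = π(1.125)²/4 = 0.99402 in². φR_n = 0.75 × 68 × 0.99402 × 4 × 1 = 202.8 kips.
Bearing (0.375 in plate, F_u = 65 ksi): end bolts L_c = 1.875 − 1.25/2 = 1.25, R_n = min(1.2×1.25×0.375×65, 2.4×1.125×0.375×65) = 36.563 kips/bolt; interior L_c = 4.125 − 1.25 = 2.875, R_n = 65.813 kips/bolt. φR_n = 0.75 × (2×36.563 + 2×65.813) = 153.6 kips.
Tension rupture (net): A_n = (10 − 2×1.3125)×0.375 = 2.7656 in² (U = 1.0, A_e = A_n). φR_n = 0.75 × 65 × 2.7656 = 134.8 kips.
Tension yield (gross): A_g = 10×0.375 = 3.75 in². φR_n = 0.90 × 50 × 3.75 = 168.8 kips.
Governing: min(202.8, 153.6, 134.8, 168.8) = 134.8 kips → net-section rupture.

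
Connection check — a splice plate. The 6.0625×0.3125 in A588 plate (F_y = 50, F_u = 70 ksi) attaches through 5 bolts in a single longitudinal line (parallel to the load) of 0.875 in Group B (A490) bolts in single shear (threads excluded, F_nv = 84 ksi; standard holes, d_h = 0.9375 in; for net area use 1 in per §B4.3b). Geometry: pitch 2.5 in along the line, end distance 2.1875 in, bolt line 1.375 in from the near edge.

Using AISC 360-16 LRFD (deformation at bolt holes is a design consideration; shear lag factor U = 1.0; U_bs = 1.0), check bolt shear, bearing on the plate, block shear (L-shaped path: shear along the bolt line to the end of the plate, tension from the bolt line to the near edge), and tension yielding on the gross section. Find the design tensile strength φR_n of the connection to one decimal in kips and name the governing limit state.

Bolt shear: A_b = π(0.875)²/4 = 0.60132 in². φR_n = 0.75 × 84 × 0.60132 × 5 × 1 = 189.4 kips.
Bearing (0.3125 in plate, F_u = 70 ksi): end bolts L_c = 2.1875 − 0.9375/2 = 1.71875, R_n = min(1.2×1.71875×0.3125×70, 2.4×0.875×0.3125×70) = 45.117 kips/bolt; interior L_c = 2.5 − 0.9375 = 1.5625, R_n = 41.016 kips/bolt. φR_n = 0.75 × (1×45.117 + 4×41.016) = 156.9 kips.
Block shear: shear path 1×[2.1875+4×2.5] = 1×12.1875 in, A_gv = 3.8086, A_nv = 1×(12.1875 − 4.5×1)×0.3125 = 2.4023 in²; tension to near edge: (1.375 − 0.5×1)×0.3125 = 0.27344 in². R_n = min(0.6×70×2.4023, 0.6×50×3.8086) + 1.0×70×0.27344 = min(100.9, 114.26) + 19.141 = 120.04 kips. φR_n = 0.75 × 120.04 = 90.0 kips.
Tension yield (gross): A_g = 6.0625×0.3125 = 1.8945 in². φR_n = 0.90 × 50 × 1.8945 = 85.3 kips.
Governing: min(189.4, 156.9, 90.0, 85.3) = 85.3 kips → gross-section yield.

85.3 kips (gross-section yield governs)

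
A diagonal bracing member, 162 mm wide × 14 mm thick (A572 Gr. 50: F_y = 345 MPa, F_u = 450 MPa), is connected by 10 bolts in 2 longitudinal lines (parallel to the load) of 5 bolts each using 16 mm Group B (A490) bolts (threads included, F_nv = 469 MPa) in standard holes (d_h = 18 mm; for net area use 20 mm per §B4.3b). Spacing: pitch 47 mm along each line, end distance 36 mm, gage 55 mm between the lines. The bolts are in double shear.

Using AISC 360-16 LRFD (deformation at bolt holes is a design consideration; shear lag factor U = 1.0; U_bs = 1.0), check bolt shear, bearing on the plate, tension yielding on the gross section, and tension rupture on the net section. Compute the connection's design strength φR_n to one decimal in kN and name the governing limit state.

Bolt shear: A_b = π(16)²/4 = 201.06 mm². φR_n = 0.75 × 469 × 201.06 × 10 × 2 = 1414.5 kN.
Bearing (14 mm plate, F_u = 450 MPa): end bolts L_c = 36 − 18/2 = 27, R_n = min(1.2×27×14×450, 2.4×16×14×450) = 204.12 kN/bolt; interior L_c = 47 − 18 = 29, R_n = 219.24 kN/bolt. φR_n = 0.75 × (2×204.12 + 8×219.24) = 1621.6 kN.
Tension yield (gross): A_g = 162×14 = 2268 mm². φR_n = 0.90 × 345 × 2268 = 704.2 kN.
Tension rupture (net): A_n = (162 − 2×20)×14 = 1708 mm² (U = 1.0, A_e = A_n). φR_n = 0.75 × 450 × 1708 = 576.5 kN.
Governing: min(1414.5, 1621.6, 704.2, 576.5) = 576.5 kN → net-section rupture.

576.5 kN (net-section rupture governs)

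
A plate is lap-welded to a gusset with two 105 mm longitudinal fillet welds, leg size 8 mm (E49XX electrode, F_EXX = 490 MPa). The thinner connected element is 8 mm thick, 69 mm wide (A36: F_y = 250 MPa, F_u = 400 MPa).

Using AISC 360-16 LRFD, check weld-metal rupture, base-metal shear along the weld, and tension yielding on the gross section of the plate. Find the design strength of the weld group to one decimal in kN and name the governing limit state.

124.2 kN (gross-section yield governs)

Weld metal: throat = 0.707×8 = 5.656 mm, L = 2×105 = 210 mm. φR_n = 0.75 × 0.6 × 490 × 5.656 × 210 = 261.9 kN.
Base metal shear (8 mm plate): yield φR_n = 1.0×0.6×250×8×210 = 252.0 kN; rupture φR_n = 0.75×0.6×400×8×210 = 302.4 kN; take 252.0 kN (yield).
Tension yield (gross): A_g = 69×8 = 552 mm². φR_n = 0.90 × 250 × 552 = 124.2 kN.
Governing: min(261.9, 252.0, 124.2) = 124.2 kN → gross-section yield.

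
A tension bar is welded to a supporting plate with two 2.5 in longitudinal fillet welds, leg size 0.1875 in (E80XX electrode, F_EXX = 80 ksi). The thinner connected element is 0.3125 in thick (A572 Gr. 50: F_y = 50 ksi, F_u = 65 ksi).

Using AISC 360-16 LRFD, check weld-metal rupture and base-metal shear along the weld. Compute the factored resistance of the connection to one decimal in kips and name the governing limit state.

Weld metal: throat = 0.707×0.1875 = 0.13256 in, L = 2×2.5 = 5 in. φR_n = 0.75 × 0.6 × 80 × 0.13256 × 5 = 23.9 kips.
Base metal shear (0.3125 in plate): yield φR_n = 1.0×0.6×50×0.3125×5 = 46.9 kips; rupture φR_n = 0.75×0.6×65×0.3125×5 = 45.7 kips; take 45.7 kips (rupture).
Governing: min(23.9, 45.7) = 23.9 kips → weld metal.

23.9 kips (weld metal governs)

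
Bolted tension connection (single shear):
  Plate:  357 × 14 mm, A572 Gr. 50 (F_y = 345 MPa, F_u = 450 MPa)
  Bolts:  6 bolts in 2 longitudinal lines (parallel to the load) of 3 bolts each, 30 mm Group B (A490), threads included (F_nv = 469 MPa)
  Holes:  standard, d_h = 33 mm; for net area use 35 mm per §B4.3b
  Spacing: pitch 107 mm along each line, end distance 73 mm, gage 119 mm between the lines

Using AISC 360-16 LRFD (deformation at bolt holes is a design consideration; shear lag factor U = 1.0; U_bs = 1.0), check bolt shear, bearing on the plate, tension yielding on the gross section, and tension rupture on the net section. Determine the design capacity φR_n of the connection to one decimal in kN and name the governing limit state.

Bolt shear: A_b = π(30)²/4 = 706.86 mm². φR_n = 0.75 × 469 × 706.86 × 6 × 1 = 1491.8 kN.
Bearing (14 mm plate, F_u = 450 MPa): end bolts L_c = 73 − 33/2 = 56.5, R_n = min(1.2×56.5×14×450, 2.4×30×14×450) = 427.14 kN/bolt; interior L_c = 107 − 33 = 74, R_n = 453.6 kN/bolt. φR_n = 0.75 × (2×427.14 + 4×453.6) = 2001.5 kN.
Tension yield (gross): A_g = 357×14 = 4998 mm². φR_n = 0.90 × 345 × 4998 = 1551.9 kN.
Tension rupture (net): A_n = (357 − 2×35)×14 = 4018 mm² (U = 1.0, A_e = A_n). φR_n = 0.75 × 450 × 4018 = 1356.1 kN.
Governing: min(1491.8, 2001.5, 1551.9, 1356.1) = 1356.1 kN → net-section rupture.

1356.1 kN (net-section rupture governs)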